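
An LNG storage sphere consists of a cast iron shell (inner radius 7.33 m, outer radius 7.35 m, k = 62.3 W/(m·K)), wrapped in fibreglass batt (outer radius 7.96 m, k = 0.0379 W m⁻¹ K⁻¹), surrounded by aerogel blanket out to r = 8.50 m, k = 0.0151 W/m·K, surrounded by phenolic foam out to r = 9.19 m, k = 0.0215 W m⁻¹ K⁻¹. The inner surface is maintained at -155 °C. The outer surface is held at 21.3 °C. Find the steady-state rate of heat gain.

Q = 1820 W

Resistance network (inner→outer):
  R_cast iron = (1/7.33 − 1/7.35)/(4πk) = 3.712×10^-4/(4π·62.3) = 4.742×10^-7 K/W
  R_fibreglass batt = (1/7.35 − 1/7.96)/(4πk) = 0.01043/(4π·0.0379) = 0.02189 K/W
  R_aerogel blanket = (1/7.96 − 1/8.50)/(4πk) = 0.007981/(4π·0.0151) = 0.04206 K/W
  R_phenolic foam = (1/8.50 − 1/9.19)/(4πk) = 0.008833/(4π·0.0215) = 0.03269 K/W
ΣR = 4.742×10^-7 + 0.02189 + 0.04206 + 0.03269 = 0.09664 K/W
Q = ΔT/ΣR = (-155 °C − 21.3 °C)/0.09664 = -1820 W
(Negative Q ⇒ heat flows inward; heat gain = 1820 W.)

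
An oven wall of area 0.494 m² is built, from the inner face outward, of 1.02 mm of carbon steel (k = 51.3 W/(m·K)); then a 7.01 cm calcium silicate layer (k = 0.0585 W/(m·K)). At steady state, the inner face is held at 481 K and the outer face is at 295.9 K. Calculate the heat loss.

Q = 76.3 W

Series thermal resistances, inner to outer:
  R_carbon steel = L/(kA) = 0.00102/(51.3·0.494) = 4.025×10^-5 K/W
  R_calcium silicate = L/(kA) = 0.0701/(0.0585·0.494) = 2.426 K/W
ΣR = 4.025×10^-5 + 2.426 = 2.426 K/W
Q = ΔT/ΣR = (481 K − 295.9 K)/2.426 = 76.3 W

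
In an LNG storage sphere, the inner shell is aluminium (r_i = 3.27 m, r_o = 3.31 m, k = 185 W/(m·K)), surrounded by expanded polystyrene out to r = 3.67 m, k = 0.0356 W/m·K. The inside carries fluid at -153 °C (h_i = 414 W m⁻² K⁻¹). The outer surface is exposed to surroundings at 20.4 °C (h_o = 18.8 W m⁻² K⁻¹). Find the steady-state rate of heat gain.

Series thermal resistances, inner to outer:
  R_conv,in = 1/(4πr²h) = 1/(4π·3.27²·414) = 1.798×10^-5 K/W
  R_aluminium = (1/3.27 − 1/3.31)/(4πk) = 0.003696/(4π·185) = 1.590×10^-6 K/W
  R_expanded polystyrene = (1/3.31 − 1/3.67)/(4πk) = 0.02964/(4π·0.0356) = 0.06624 K/W
  R_conv,out = 1/(4πr²h) = 1/(4π·3.67²·18.8) = 3.143×10^-4 K/W
ΣR = 1.798×10^-5 + 1.590×10^-6 + 0.06624 + 3.143×10^-4 = 0.06657 K/W
Q = ΔT/ΣR = (-153 °C − 20.4 °C)/0.06657 = -2600 W
(Negative Q ⇒ heat flows inward; heat gain = 2600 W.)

Q = 2600 W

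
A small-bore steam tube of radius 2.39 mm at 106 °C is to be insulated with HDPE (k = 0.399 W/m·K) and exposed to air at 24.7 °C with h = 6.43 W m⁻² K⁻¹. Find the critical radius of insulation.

r_cr = 6.21 cm

For a cylinder, r_cr = k_ins/h = 0.399/6.43 = 0.0621 m = 6.21 cm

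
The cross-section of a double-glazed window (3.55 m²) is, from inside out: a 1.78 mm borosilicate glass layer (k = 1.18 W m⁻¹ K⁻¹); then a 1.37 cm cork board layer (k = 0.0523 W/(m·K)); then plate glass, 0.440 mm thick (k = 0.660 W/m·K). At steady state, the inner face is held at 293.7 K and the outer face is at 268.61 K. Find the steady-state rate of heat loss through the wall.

Q = 337 W

Resistance network (inner→outer):
  R_borosilicate glass = L/(kA) = 0.00178/(1.18·3.55) = 4.249×10^-4 K/W
  R_cork board = L/(kA) = 0.0137/(0.0523·3.55) = 0.07379 K/W
  R_plate glass = L/(kA) = 4.40×10^-4/(0.660·3.55) = 1.878×10^-4 K/W
ΣR = 4.249×10^-4 + 0.07379 + 1.878×10^-4 = 0.07440 K/W
Q = ΔT/ΣR = (293.7 K − 268.61 K)/0.07440 = 337 W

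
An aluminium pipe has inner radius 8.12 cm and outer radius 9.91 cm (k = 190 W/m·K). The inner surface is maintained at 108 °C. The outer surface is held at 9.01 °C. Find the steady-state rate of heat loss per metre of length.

Q' = 2πk·ΔT/ln(r₂/r₁) = 2π × 190 × 98.99 / ln(0.0991/0.0812) = 5.93×10^5 W/m

Q' = 5.93×10^5 W/m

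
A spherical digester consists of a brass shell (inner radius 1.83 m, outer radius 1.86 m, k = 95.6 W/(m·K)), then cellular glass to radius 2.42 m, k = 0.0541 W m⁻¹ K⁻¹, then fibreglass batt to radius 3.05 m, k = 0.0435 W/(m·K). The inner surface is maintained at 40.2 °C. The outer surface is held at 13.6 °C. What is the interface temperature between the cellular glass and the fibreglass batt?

T = 25.8 °C

Series thermal resistances, inner to outer:
  R_brass = (1/1.83 − 1/1.86)/(4πk) = 0.008814/(4π·95.6) = 7.337×10^-6 K/W
  R_cellular glass = (1/1.86 − 1/2.42)/(4πk) = 0.1244/(4π·0.0541) = 0.1830 K/W
  R_fibreglass batt = (1/2.42 − 1/3.05)/(4πk) = 0.08535/(4π·0.0435) = 0.1561 K/W
ΣR = 7.337×10^-6 + 0.1830 + 0.1561 = 0.3391 K/W
Q = ΔT/ΣR = (40.2 °C − 13.6 °C)/0.3391 = 78.44 W
From the inner boundary to the cellular glass/fibreglass batt interface, ΣR_partial = 0.1830 K/W.
T_interface = T_in − Q·ΣR_partial = 40.2 °C − (78.44)(0.1830) = 25.8 °C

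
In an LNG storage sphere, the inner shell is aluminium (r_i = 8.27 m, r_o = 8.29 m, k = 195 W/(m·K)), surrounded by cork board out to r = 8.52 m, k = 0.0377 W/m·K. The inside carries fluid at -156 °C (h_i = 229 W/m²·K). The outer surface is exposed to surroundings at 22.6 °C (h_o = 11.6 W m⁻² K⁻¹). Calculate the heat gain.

Q = 25.6 kW

Resistance network (inner→outer):
  R_conv,in = 1/(4πr²h) = 1/(4π·8.27²·229) = 5.081×10^-6 K/W
  R_aluminium = (1/8.27 − 1/8.29)/(4πk) = 2.917×10^-4/(4π·195) = 1.190×10^-7 K/W
  R_cork board = (1/8.29 − 1/8.52)/(4πk) = 0.003256/(4π·0.0377) = 0.006874 K/W
  R_conv,out = 1/(4πr²h) = 1/(4π·8.52²·11.6) = 9.450×10^-5 K/W
ΣR = 5.081×10^-6 + 1.190×10^-7 + 0.006874 + 9.450×10^-5 = 0.006974 K/W
Q = ΔT/ΣR = (-156 °C − 22.6 °C)/0.006974 = -25600 W
(Negative Q ⇒ heat flows inward; heat gain = 25600 W.)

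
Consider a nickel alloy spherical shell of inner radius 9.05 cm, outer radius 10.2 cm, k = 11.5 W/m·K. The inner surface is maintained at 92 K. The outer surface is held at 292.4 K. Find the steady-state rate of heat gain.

Q = 4πk·ΔT/(1/r₁ − 1/r₂) = 4π × 11.5 × 200.4 / (1/0.0905 − 1/0.102) = 23200 W

Q = 23.2 kW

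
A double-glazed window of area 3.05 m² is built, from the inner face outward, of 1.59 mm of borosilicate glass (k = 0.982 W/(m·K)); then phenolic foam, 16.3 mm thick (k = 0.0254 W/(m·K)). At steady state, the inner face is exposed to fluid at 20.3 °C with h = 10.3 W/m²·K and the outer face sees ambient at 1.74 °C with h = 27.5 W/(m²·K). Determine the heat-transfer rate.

Q = 72.9 W

Treat each layer as a resistance in series:
  R_conv,in = 1/(hA) = 1/(10.3·3.05) = 0.03183 K/W
  R_borosilicate glass = L/(kA) = 0.00159/(0.982·3.05) = 5.309×10^-4 K/W
  R_phenolic foam = L/(kA) = 0.0163/(0.0254·3.05) = 0.2104 K/W
  R_conv,out = 1/(hA) = 1/(27.5·3.05) = 0.01192 K/W
ΣR = 0.03183 + 5.309×10^-4 + 0.2104 + 0.01192 = 0.2547 K/W
Q = ΔT/ΣR = (20.3 °C − 1.74 °C)/0.2547 = 72.9 W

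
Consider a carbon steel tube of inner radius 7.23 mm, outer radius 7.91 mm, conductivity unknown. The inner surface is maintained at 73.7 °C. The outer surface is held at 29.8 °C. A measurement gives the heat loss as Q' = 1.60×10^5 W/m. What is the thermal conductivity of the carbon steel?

ΣR = ΔT/Q' = |73.7 − 29.8|/1.60×10^5 = 2.744×10^-4 m·K/W
ln(r₂/r₁)/(2πk) = 2.744×10^-4 ⇒ k = 0.08989/(2π·2.744×10^-4) = 52.1 W/m·K

k = 52.1 W/m·K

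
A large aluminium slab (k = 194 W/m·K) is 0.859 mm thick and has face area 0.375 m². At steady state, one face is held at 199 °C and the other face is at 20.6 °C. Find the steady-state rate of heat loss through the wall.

Q = kA·ΔT/L = 194 × 0.375 × |199 °C − 20.6 °C| / 8.59×10^-4 = 1.51×10^7 W

Q = 1.51×10^7 W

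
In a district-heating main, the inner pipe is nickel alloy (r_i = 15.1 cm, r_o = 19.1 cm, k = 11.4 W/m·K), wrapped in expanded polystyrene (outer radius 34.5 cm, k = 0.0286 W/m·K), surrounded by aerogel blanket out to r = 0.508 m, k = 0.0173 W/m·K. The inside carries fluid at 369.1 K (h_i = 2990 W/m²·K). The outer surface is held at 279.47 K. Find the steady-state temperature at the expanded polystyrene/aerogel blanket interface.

T = 326.0 K

Resistance network (inner→outer):
  R'_conv,in = 1/(2πr h) = 1/(2π·0.151·2990) = 3.525×10^-4 m·K/W
  R'_nickel alloy = ln(0.191/0.151)/(2πk) = 0.2350/(2π·11.4) = 0.003281 m·K/W
  R'_expanded polystyrene = ln(0.345/0.191)/(2πk) = 0.5913/(2π·0.0286) = 3.290 m·K/W
  R'_aerogel blanket = ln(0.508/0.345)/(2πk) = 0.3869/(2π·0.0173) = 3.560 m·K/W
ΣR = 3.525×10^-4 + 0.003281 + 3.290 + 3.560 = 6.854 m·K/W
Q' = ΔT/ΣR = (369.1 K − 279.47 K)/6.854 = 13.08 W/m
From the inner boundary to the expanded polystyrene/aerogel blanket interface, ΣR_partial = 3.294 m·K/W.
T_interface = T_in − Q'·ΣR_partial = 369.1 K − (13.08)(3.294) = 326.0 K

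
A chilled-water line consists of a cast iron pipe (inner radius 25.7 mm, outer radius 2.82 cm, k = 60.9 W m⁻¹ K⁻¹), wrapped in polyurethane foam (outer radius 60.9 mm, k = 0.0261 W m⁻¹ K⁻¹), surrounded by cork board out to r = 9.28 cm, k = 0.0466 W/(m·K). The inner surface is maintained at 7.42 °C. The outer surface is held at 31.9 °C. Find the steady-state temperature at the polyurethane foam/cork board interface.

T = 26.2 °C

Series thermal resistances, inner to outer:
  R'_cast iron = ln(0.0282/0.0257)/(2πk) = 0.09283/(2π·60.9) = 2.426×10^-4 m·K/W
  R'_polyurethane foam = ln(0.0609/0.0282)/(2πk) = 0.7699/(2π·0.0261) = 4.695 m·K/W
  R'_cork board = ln(0.0928/0.0609)/(2πk) = 0.4212/(2π·0.0466) = 1.439 m·K/W
ΣR = 2.426×10^-4 + 4.695 + 1.439 = 6.134 m·K/W
Q' = ΔT/ΣR = (7.42 °C − 31.9 °C)/6.134 = -3.991 W/m
From the inner boundary to the polyurethane foam/cork board interface, ΣR_partial = 4.695 m·K/W.
T_interface = T_in − Q'·ΣR_partial = 7.42 °C − (-3.991)(4.695) = 26.2 °C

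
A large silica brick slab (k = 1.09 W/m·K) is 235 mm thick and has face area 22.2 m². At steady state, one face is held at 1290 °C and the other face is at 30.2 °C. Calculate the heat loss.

Q = 130 kW

Q = kA·ΔT/L = 1.09 × 22.2 × |1290 °C − 30.2 °C| / 0.235 = 1.30×10^5 W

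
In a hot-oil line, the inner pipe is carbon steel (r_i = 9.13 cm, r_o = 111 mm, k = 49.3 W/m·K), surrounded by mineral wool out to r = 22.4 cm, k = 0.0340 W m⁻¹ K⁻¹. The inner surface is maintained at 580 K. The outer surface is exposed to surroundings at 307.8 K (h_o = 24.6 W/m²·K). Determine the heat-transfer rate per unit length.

Resistance network (inner→outer):
  R'_carbon steel = ln(0.111/0.0913)/(2πk) = 0.1954/(2π·49.3) = 6.307×10^-4 m·K/W
  R'_mineral wool = ln(0.224/0.111)/(2πk) = 0.7021/(2π·0.0340) = 3.287 m·K/W
  R'_conv,out = 1/(2πr h) = 1/(2π·0.224·24.6) = 0.02888 m·K/W
ΣR = 6.307×10^-4 + 3.287 + 0.02888 = 3.317 m·K/W
Q' = ΔT/ΣR = (580 K − 307.8 K)/3.317 = 82.1 W/m

Q' = 82.1 W/m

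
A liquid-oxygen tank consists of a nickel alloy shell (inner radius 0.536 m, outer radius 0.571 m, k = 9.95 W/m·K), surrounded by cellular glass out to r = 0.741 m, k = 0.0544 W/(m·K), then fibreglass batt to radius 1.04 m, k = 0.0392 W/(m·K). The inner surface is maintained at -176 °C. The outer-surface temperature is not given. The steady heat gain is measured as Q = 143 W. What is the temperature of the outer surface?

Sum the resistances:
  R_nickel alloy = (1/0.536 − 1/0.571)/(4πk) = 0.1144/(4π·9.95) = 9.146×10^-4 K/W
  R_cellular glass = (1/0.571 − 1/0.741)/(4πk) = 0.4018/(4π·0.0544) = 0.5877 K/W
  R_fibreglass batt = (1/0.741 − 1/1.04)/(4πk) = 0.3880/(4π·0.0392) = 0.7876 K/W
ΣR = 1.376 K/W
ΔT = Q·ΣR = 143 × 1.376 = 196.8 K
Heat flows inward, so T_out = T_in + ΔT = -176 + 196.8 = 20.8 °C

T_out = 20.8 °C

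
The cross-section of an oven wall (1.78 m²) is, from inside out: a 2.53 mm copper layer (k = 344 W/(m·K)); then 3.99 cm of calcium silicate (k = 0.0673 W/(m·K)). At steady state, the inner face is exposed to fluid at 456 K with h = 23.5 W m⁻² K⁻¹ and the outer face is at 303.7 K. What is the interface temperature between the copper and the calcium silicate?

Resistance network (inner→outer):
  R_conv,in = 1/(hA) = 1/(23.5·1.78) = 0.02391 K/W
  R_copper = L/(kA) = 0.00253/(344·1.78) = 4.132×10^-6 K/W
  R_calcium silicate = L/(kA) = 0.0399/(0.0673·1.78) = 0.3331 K/W
ΣR = 0.02391 + 4.132×10^-6 + 0.3331 = 0.3570 K/W
Q = ΔT/ΣR = (456 K − 303.7 K)/0.3570 = 426.6 W
From the inner boundary to the copper/calcium silicate interface, ΣR_partial = 0.02391 K/W.
T_interface = T_in − Q·ΣR_partial = 456 K − (426.6)(0.02391) = 446 K

T = 446 K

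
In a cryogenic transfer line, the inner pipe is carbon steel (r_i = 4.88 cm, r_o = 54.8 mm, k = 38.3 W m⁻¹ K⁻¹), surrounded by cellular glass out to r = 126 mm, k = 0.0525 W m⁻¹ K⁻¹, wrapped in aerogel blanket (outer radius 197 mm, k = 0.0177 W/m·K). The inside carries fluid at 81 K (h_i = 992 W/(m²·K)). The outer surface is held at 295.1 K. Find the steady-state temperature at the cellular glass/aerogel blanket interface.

Resistance network (inner→outer):
  R'_conv,in = 1/(2πr h) = 1/(2π·0.0488·992) = 0.003288 m·K/W
  R'_carbon steel = ln(0.0548/0.0488)/(2πk) = 0.1160/(2π·38.3) = 4.819×10^-4 m·K/W
  R'_cellular glass = ln(0.126/0.0548)/(2πk) = 0.8326/(2π·0.0525) = 2.524 m·K/W
  R'_aerogel blanket = ln(0.197/0.126)/(2πk) = 0.4469/(2π·0.0177) = 4.019 m·K/W
ΣR = 0.003288 + 4.819×10^-4 + 2.524 + 4.019 = 6.547 m·K/W
Q' = ΔT/ΣR = (81 K − 295.1 K)/6.547 = -32.70 W/m
From the inner boundary to the cellular glass/aerogel blanket interface, ΣR_partial = 2.528 m·K/W.
T_interface = T_in − Q'·ΣR_partial = 81 K − (-32.70)(2.528) = 164 K

T = 164 K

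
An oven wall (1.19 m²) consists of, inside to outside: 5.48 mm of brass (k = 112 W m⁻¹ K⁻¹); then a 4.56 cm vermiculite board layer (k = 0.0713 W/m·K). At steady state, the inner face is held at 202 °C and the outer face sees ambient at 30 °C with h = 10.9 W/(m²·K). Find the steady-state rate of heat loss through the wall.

Series thermal resistances, inner to outer:
  R_brass = L/(kA) = 0.00548/(112·1.19) = 4.112×10^-5 K/W
  R_vermiculite board = L/(kA) = 0.0456/(0.0713·1.19) = 0.5374 K/W
  R_conv,out = 1/(hA) = 1/(10.9·1.19) = 0.07710 K/W
ΣR = 4.112×10^-5 + 0.5374 + 0.07710 = 0.6145 K/W
Q = ΔT/ΣR = (202 °C − 30 °C)/0.6145 = 280 W

Q = 280 W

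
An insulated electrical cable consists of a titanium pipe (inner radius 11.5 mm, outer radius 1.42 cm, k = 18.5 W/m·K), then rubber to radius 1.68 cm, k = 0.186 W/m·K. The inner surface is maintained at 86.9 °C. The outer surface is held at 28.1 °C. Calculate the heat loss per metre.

Q' = 404 W/m

Series thermal resistances, inner to outer:
  R'_titanium = ln(0.0142/0.0115)/(2πk) = 0.2109/(2π·18.5) = 0.001814 m·K/W
  R'_rubber = ln(0.0168/0.0142)/(2πk) = 0.1681/(2π·0.186) = 0.1439 m·K/W
ΣR = 0.001814 + 0.1439 = 0.1457 m·K/W
Q' = ΔT/ΣR = (86.9 °C − 28.1 °C)/0.1457 = 404 W/m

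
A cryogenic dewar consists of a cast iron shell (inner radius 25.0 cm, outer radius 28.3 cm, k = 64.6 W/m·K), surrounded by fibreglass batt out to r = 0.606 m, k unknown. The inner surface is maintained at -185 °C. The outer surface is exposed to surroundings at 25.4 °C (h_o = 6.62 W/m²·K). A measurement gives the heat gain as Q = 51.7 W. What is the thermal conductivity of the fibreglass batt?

ΣR = ΔT/Q = |-185 − 25.4|/51.7 = 4.070 K/W
Known resistances:
  R_cast iron = (1/0.250 − 1/0.283)/(4πk) = 0.4664/(4π·64.6) = 5.746×10^-4 K/W
  R_conv,out = 1/(4πr²h) = 1/(4π·0.606²·6.62) = 0.03273 K/W
R_fibreglass batt = ΣR − ΣR_known = 4.070 − 0.03330 = 4.037 K/W
(1/r₁−1/r₂)/(4πk) = 4.037 ⇒ k = 1.883/(4π·4.037) = 0.0371 W/m·K

k = 0.0371 W/m·K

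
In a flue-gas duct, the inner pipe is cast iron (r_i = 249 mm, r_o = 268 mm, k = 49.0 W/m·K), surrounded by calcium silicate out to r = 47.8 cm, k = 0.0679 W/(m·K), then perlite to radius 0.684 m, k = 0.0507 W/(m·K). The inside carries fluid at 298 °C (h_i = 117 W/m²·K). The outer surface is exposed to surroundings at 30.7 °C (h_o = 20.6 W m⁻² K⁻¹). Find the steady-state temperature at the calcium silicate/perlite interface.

T = 152 °C

Treat each layer as a resistance in series:
  R'_conv,in = 1/(2πr h) = 1/(2π·0.249·117) = 0.005463 m·K/W
  R'_cast iron = ln(0.268/0.249)/(2πk) = 0.07353/(2π·49.0) = 2.388×10^-4 m·K/W
  R'_calcium silicate = ln(0.478/0.268)/(2πk) = 0.5786/(2π·0.0679) = 1.356 m·K/W
  R'_perlite = ln(0.684/0.478)/(2πk) = 0.3583/(2π·0.0507) = 1.125 m·K/W
  R'_conv,out = 1/(2πr h) = 1/(2π·0.684·20.6) = 0.01130 m·K/W
ΣR = 0.005463 + 2.388×10^-4 + 1.356 + 1.125 + 0.01130 = 2.498 m·K/W
Q' = ΔT/ΣR = (298 °C − 30.7 °C)/2.498 = 107.0 W/m
From the inner boundary to the calcium silicate/perlite interface, ΣR_partial = 1.362 m·K/W.
T_interface = T_in − Q'·ΣR_partial = 298 °C − (107.0)(1.362) = 152 °C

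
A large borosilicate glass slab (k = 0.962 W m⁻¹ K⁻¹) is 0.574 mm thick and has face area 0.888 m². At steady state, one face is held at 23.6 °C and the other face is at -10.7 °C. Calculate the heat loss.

Q = 51.0 kW

Q = kA·ΔT/L = 0.962 × 0.888 × |23.6 °C − -10.7 °C| / 5.74×10^-4 = 51000 W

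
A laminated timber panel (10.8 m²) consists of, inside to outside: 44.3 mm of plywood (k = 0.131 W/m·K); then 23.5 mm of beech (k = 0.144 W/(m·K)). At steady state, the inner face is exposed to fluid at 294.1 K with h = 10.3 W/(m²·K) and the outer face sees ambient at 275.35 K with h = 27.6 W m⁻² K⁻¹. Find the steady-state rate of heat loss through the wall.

Treat each layer as a resistance in series:
  R_conv,in = 1/(hA) = 1/(10.3·10.8) = 0.008990 K/W
  R_plywood = L/(kA) = 0.0443/(0.131·10.8) = 0.03131 K/W
  R_beech = L/(kA) = 0.0235/(0.144·10.8) = 0.01511 K/W
  R_conv,out = 1/(hA) = 1/(27.6·10.8) = 0.003355 K/W
ΣR = 0.008990 + 0.03131 + 0.01511 + 0.003355 = 0.05876 K/W
Q = ΔT/ΣR = (294.1 K − 275.35 K)/0.05876 = 319 W

Q = 319 W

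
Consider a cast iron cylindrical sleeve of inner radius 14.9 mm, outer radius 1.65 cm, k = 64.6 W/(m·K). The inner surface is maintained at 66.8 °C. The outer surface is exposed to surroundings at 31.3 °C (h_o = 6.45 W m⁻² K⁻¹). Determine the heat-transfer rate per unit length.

Q' = 23.7 W/m

Resistance network (inner→outer):
  R'_cast iron = ln(0.0165/0.0149)/(2πk) = 0.1020/(2π·64.6) = 2.513×10^-4 m·K/W
  R'_conv,out = 1/(2πr h) = 1/(2π·0.0165·6.45) = 1.495 m·K/W
ΣR = 2.513×10^-4 + 1.495 = 1.495 m·K/W
Q' = ΔT/ΣR = (66.8 °C − 31.3 °C)/1.495 = 23.7 W/m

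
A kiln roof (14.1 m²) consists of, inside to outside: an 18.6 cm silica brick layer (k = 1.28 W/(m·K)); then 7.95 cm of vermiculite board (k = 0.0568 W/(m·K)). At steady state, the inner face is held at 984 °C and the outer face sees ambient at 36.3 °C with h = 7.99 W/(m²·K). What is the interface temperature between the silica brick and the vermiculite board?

Resistance network (inner→outer):
  R_silica brick = L/(kA) = 0.186/(1.28·14.1) = 0.01031 K/W
  R_vermiculite board = L/(kA) = 0.0795/(0.0568·14.1) = 0.09927 K/W
  R_conv,out = 1/(hA) = 1/(7.99·14.1) = 0.008876 K/W
ΣR = 0.01031 + 0.09927 + 0.008876 = 0.1185 K/W
Q = ΔT/ΣR = (984 °C − 36.3 °C)/0.1185 = 7997 W
From the inner boundary to the silica brick/vermiculite board interface, ΣR_partial = 0.01031 K/W.
T_interface = T_in − Q·ΣR_partial = 984 °C − (7997)(0.01031) = 902 °C

T = 902 °C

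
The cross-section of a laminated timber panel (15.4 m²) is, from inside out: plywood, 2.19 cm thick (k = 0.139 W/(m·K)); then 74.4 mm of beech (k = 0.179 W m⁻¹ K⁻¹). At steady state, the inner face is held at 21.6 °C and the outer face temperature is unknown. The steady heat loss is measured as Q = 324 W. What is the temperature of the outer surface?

T_out = 9.54 °C

Series resistances:
  R_plywood = L/(kA) = 0.0219/(0.139·15.4) = 0.01023 K/W
  R_beech = L/(kA) = 0.0744/(0.179·15.4) = 0.02699 K/W
ΣR = 0.03722 K/W
ΔT = Q·ΣR = 324 × 0.03722 = 12.06 K
Heat flows outward, so T_out = T_in − ΔT = 21.6 − 12.06 = 9.54 °C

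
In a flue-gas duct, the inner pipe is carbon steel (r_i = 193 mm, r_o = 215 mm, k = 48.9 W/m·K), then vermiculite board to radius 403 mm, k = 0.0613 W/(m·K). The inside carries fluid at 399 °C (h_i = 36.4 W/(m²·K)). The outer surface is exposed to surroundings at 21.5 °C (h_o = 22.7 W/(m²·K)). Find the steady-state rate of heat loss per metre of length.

Treat each layer as a resistance in series:
  R'_conv,in = 1/(2πr h) = 1/(2π·0.193·36.4) = 0.02265 m·K/W
  R'_carbon steel = ln(0.215/0.193)/(2πk) = 0.1079/(2π·48.9) = 3.513×10^-4 m·K/W
  R'_vermiculite board = ln(0.403/0.215)/(2πk) = 0.6283/(2π·0.0613) = 1.631 m·K/W
  R'_conv,out = 1/(2πr h) = 1/(2π·0.403·22.7) = 0.01740 m·K/W
ΣR = 0.02265 + 3.513×10^-4 + 1.631 + 0.01740 = 1.671 m·K/W
Q' = ΔT/ΣR = (399 °C − 21.5 °C)/1.671 = 226 W/m

Q' = 226 W/m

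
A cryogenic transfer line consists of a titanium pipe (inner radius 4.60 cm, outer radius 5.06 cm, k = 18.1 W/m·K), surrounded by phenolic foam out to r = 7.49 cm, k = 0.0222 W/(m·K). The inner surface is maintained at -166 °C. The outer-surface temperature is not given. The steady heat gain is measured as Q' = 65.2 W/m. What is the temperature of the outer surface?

Series resistances:
  R'_titanium = ln(0.0506/0.0460)/(2πk) = 0.09531/(2π·18.1) = 8.381×10^-4 m·K/W
  R'_phenolic foam = ln(0.0749/0.0506)/(2πk) = 0.3922/(2π·0.0222) = 2.812 m·K/W
ΣR = 2.813 m·K/W
ΔT = Q'·ΣR = 65.2 × 2.813 = 183.4 K
Heat flows inward, so T_out = T_in + ΔT = -166 + 183.4 = 17.4 °C

T_out = 17.4 °C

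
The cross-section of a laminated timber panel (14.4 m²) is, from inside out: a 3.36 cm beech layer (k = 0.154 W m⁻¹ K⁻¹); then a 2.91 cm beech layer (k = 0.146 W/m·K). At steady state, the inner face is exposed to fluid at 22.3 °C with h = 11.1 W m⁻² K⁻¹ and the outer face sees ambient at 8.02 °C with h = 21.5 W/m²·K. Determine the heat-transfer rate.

Q = 371 W

Resistance network (inner→outer):
  R_conv,in = 1/(hA) = 1/(11.1·14.4) = 0.006256 K/W
  R_beech = L/(kA) = 0.0336/(0.154·14.4) = 0.01515 K/W
  R_beech = L/(kA) = 0.0291/(0.146·14.4) = 0.01384 K/W
  R_conv,out = 1/(hA) = 1/(21.5·14.4) = 0.003230 K/W
ΣR = 0.006256 + 0.01515 + 0.01384 + 0.003230 = 0.03848 K/W
Q = ΔT/ΣR = (22.3 °C − 8.02 °C)/0.03848 = 371 W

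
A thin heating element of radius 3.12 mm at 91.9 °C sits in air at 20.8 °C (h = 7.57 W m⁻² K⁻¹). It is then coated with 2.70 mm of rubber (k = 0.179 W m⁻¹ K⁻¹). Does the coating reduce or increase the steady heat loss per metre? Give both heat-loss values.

Critical radius for a cylinder: r_cr = k/h = 0.0236 m = 2.36 cm.
Outer radius after coating: r₂ = 0.00312 + 0.00270 = 0.00582 m.
Since r₁ < r_cr and r₂ ≤ r_cr, the coating moves toward the maximum at r_cr — heat loss rises.
Bare: R = 1/(2πr₁h) = 6.739 m·K/W; Q = 71.1/6.739 = 10.6 W/m.
Coated: R = R_cond + R_conv = 4.167 m·K/W; Q = 71.1/4.167 = 17.1 W/m.

increases: 10.6 → 17.1 W/m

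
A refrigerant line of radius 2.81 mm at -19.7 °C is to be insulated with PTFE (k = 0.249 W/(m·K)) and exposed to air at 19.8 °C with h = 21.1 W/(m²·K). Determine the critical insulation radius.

r_cr = 1.18 cm

For a cylinder, r_cr = k_ins/h = 0.249/21.1 = 0.0118 m = 1.18 cm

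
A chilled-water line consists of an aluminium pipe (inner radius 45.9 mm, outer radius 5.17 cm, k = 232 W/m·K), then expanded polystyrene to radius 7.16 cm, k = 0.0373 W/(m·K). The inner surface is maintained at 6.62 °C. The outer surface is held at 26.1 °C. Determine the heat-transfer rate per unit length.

Q' = 14.0 W/m

Series thermal resistances, inner to outer:
  R'_aluminium = ln(0.0517/0.0459)/(2πk) = 0.1190/(2π·232) = 8.163×10^-5 m·K/W
  R'_expanded polystyrene = ln(0.0716/0.0517)/(2πk) = 0.3256/(2π·0.0373) = 1.389 m·K/W
ΣR = 8.163×10^-5 + 1.389 = 1.389 m·K/W
Q' = ΔT/ΣR = (6.62 °C − 26.1 °C)/1.389 = -14.0 W/m
(Negative Q' ⇒ heat flows inward; heat gain = 14.0 W/m.)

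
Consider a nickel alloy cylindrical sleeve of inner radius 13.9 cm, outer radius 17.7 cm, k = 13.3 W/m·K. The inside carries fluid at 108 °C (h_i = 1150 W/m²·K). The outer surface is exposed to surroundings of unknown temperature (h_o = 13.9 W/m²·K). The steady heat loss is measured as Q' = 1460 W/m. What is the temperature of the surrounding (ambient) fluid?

Series resistances:
  R'_conv,in = 1/(2πr h) = 1/(2π·0.139·1150) = 9.957×10^-4 m·K/W
  R'_nickel alloy = ln(0.177/0.139)/(2πk) = 0.2417/(2π·13.3) = 0.002892 m·K/W
  R'_conv,out = 1/(2πr h) = 1/(2π·0.177·13.9) = 0.06469 m·K/W
ΣR = 0.06858 m·K/W
ΔT = Q'·ΣR = 1460 × 0.06858 = 100.1 K
Heat flows outward, so T_out = T_in − ΔT = 108 − 100.1 = 7.9 °C

T_out = 7.9 °C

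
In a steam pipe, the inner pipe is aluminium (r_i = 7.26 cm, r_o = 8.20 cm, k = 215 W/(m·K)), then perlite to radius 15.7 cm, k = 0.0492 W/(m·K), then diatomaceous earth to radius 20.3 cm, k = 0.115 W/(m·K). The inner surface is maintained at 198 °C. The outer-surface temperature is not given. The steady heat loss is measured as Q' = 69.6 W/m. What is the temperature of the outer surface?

Sum the resistances:
  R'_aluminium = ln(0.0820/0.0726)/(2πk) = 0.1218/(2π·215) = 9.013×10^-5 m·K/W
  R'_perlite = ln(0.157/0.0820)/(2πk) = 0.6495/(2π·0.0492) = 2.101 m·K/W
  R'_diatomaceous earth = ln(0.203/0.157)/(2πk) = 0.2570/(2π·0.115) = 0.3556 m·K/W
ΣR = 2.457 m·K/W
ΔT = Q'·ΣR = 69.6 × 2.457 = 171.0 K
Heat flows outward, so T_out = T_in − ΔT = 198 − 171.0 = 27.0 °C

T_out = 27.0 °C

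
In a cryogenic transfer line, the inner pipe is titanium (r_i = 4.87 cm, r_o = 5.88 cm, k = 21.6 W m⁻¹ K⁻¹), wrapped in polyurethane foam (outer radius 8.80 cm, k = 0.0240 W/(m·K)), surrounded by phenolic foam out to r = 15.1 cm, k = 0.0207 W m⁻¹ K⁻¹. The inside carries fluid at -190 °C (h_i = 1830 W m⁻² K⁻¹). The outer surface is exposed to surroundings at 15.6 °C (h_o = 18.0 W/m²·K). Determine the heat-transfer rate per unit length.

Series thermal resistances, inner to outer:
  R'_conv,in = 1/(2πr h) = 1/(2π·0.0487·1830) = 0.001786 m·K/W
  R'_titanium = ln(0.0588/0.0487)/(2πk) = 0.1885/(2π·21.6) = 0.001389 m·K/W
  R'_polyurethane foam = ln(0.0880/0.0588)/(2πk) = 0.4032/(2π·0.0240) = 2.674 m·K/W
  R'_phenolic foam = ln(0.151/0.0880)/(2πk) = 0.5399/(2π·0.0207) = 4.151 m·K/W
  R'_conv,out = 1/(2πr h) = 1/(2π·0.151·18.0) = 0.05856 m·K/W
ΣR = 0.001786 + 0.001389 + 2.674 + 4.151 + 0.05856 = 6.887 m·K/W
Q' = ΔT/ΣR = (-190 °C − 15.6 °C)/6.887 = -29.9 W/m
(Negative Q' ⇒ heat flows inward; heat gain = 29.9 W/m.)

Q' = 29.9 W/m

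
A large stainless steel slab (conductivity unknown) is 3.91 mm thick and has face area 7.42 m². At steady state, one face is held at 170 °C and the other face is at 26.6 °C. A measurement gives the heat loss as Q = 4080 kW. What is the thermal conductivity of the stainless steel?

ΣR = ΔT/Q = |170 − 26.6|/4.08×10^6 = 3.515×10^-5 K/W
L/(kA) = 3.515×10^-5 ⇒ k = 0.00391/(3.515×10^-5·7.42) = 15.0 W/m·K

k = 15.0 W/m·K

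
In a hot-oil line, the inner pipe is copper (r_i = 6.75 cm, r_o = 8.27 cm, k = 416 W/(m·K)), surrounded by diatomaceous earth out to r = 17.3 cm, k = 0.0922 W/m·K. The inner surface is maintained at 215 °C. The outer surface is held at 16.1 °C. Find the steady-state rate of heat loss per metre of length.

Q' = 156 W/m

Resistance network (inner→outer):
  R'_copper = ln(0.0827/0.0675)/(2πk) = 0.2031/(2π·416) = 7.770×10^-5 m·K/W
  R'_diatomaceous earth = ln(0.173/0.0827)/(2πk) = 0.7381/(2π·0.0922) = 1.274 m·K/W
ΣR = 7.770×10^-5 + 1.274 = 1.274 m·K/W
Q' = ΔT/ΣR = (215 °C − 16.1 °C)/1.274 = 156 W/m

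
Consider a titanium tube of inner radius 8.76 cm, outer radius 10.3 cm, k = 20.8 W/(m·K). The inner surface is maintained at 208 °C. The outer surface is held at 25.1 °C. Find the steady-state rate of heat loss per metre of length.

Q' = 2πk·ΔT/ln(r₂/r₁) = 2π × 20.8 × 182.9 / ln(0.103/0.0876) = 1.48×10^5 W/m

Q' = 148 kW/m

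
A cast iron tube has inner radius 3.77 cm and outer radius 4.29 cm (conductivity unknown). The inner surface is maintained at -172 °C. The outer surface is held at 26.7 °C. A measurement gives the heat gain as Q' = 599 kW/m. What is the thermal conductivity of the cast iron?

k = 62.0 W/m·K

ΣR = ΔT/Q' = |-172 − 26.7|/5.99×10^5 = 3.317×10^-4 m·K/W
ln(r₂/r₁)/(2πk) = 3.317×10^-4 ⇒ k = 0.1292/(2π·3.317×10^-4) = 62.0 W/m·K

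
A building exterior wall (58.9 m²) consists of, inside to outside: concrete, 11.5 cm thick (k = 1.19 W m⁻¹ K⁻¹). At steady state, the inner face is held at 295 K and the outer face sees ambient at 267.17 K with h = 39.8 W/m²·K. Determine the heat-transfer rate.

Q = 13500 W

Series thermal resistances, inner to outer:
  R_concrete = L/(kA) = 0.115/(1.19·58.9) = 0.001641 K/W
  R_conv,out = 1/(hA) = 1/(39.8·58.9) = 4.266×10^-4 K/W
ΣR = 0.001641 + 4.266×10^-4 = 0.002068 K/W
Q = ΔT/ΣR = (295 K − 267.17 K)/0.002068 = 13500 W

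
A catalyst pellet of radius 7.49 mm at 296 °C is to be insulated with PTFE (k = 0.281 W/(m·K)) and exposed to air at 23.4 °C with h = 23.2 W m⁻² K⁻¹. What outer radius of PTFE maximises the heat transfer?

r_cr = 2.42 cm

For a sphere, r_cr = 2k_ins/h = 2·0.281/23.2 = 0.0242 m = 2.42 cm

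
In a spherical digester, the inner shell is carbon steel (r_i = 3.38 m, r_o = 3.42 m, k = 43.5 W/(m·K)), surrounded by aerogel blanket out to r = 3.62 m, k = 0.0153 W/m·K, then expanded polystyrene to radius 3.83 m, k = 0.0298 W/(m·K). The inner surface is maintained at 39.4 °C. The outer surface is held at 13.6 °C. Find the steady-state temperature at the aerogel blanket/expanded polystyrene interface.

Treat each layer as a resistance in series:
  R_carbon steel = (1/3.38 − 1/3.42)/(4πk) = 0.003460/(4π·43.5) = 6.330×10^-6 K/W
  R_aerogel blanket = (1/3.42 − 1/3.62)/(4πk) = 0.01615/(4π·0.0153) = 0.08402 K/W
  R_expanded polystyrene = (1/3.62 − 1/3.83)/(4πk) = 0.01515/(4π·0.0298) = 0.04045 K/W
ΣR = 6.330×10^-6 + 0.08402 + 0.04045 = 0.1245 K/W
Q = ΔT/ΣR = (39.4 °C − 13.6 °C)/0.1245 = 207.2 W
From the inner boundary to the aerogel blanket/expanded polystyrene interface, ΣR_partial = 0.08403 K/W.
T_interface = T_in − Q·ΣR_partial = 39.4 °C − (207.2)(0.08403) = 22.0 °C

T = 22.0 °C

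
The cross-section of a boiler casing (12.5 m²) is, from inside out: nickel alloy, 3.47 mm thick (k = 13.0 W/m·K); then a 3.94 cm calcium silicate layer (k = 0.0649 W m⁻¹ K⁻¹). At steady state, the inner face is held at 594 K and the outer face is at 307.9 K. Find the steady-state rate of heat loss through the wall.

Series thermal resistances, inner to outer:
  R_nickel alloy = L/(kA) = 0.00347/(13.0·12.5) = 2.135×10^-5 K/W
  R_calcium silicate = L/(kA) = 0.0394/(0.0649·12.5) = 0.04857 K/W
ΣR = 2.135×10^-5 + 0.04857 = 0.04859 K/W
Q = ΔT/ΣR = (594 K − 307.9 K)/0.04859 = 5890 W

Q = 5.89 kW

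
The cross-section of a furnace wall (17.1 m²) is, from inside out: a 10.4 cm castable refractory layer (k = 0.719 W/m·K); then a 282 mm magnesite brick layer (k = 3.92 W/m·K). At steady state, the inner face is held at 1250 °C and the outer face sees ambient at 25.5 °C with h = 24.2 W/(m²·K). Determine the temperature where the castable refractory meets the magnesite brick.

Resistance network (inner→outer):
  R_castable refractory = L/(kA) = 0.104/(0.719·17.1) = 0.008459 K/W
  R_magnesite brick = L/(kA) = 0.282/(3.92·17.1) = 0.004207 K/W
  R_conv,out = 1/(hA) = 1/(24.2·17.1) = 0.002417 K/W
ΣR = 0.008459 + 0.004207 + 0.002417 = 0.01508 K/W
Q = ΔT/ΣR = (1250 °C − 25.5 °C)/0.01508 = 81200 W
From the inner boundary to the castable refractory/magnesite brick interface, ΣR_partial = 0.008459 K/W.
T_interface = T_in − Q·ΣR_partial = 1250 °C − (81200)(0.008459) = 563 °C

T = 563 °C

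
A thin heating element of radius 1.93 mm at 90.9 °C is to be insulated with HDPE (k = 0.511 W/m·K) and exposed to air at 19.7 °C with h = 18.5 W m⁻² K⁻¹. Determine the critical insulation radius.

For a cylinder, r_cr = k_ins/h = 0.511/18.5 = 0.0276 m = 2.76 cm

r_cr = 2.76 cm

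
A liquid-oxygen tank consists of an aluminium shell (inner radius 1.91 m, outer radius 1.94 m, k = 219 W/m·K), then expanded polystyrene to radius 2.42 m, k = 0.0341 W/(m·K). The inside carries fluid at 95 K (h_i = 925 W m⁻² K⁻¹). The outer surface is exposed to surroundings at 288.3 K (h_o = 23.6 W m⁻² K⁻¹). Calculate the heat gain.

Q = 808 W

Treat each layer as a resistance in series:
  R_conv,in = 1/(4πr²h) = 1/(4π·1.91²·925) = 2.358×10^-5 K/W
  R_aluminium = (1/1.91 − 1/1.94)/(4πk) = 0.008096/(4π·219) = 2.942×10^-6 K/W
  R_expanded polystyrene = (1/1.94 − 1/2.42)/(4πk) = 0.1022/(4π·0.0341) = 0.2386 K/W
  R_conv,out = 1/(4πr²h) = 1/(4π·2.42²·23.6) = 5.758×10^-4 K/W
ΣR = 2.358×10^-5 + 2.942×10^-6 + 0.2386 + 5.758×10^-4 = 0.2392 K/W
Q = ΔT/ΣR = (95 K − 288.3 K)/0.2392 = -808 W
(Negative Q ⇒ heat flows inward; heat gain = 808 W.)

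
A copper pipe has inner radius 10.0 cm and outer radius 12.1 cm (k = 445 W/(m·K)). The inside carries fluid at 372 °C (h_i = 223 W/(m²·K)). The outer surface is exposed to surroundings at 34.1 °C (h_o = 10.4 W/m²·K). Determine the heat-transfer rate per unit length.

Treat each layer as a resistance in series:
  R'_conv,in = 1/(2πr h) = 1/(2π·0.100·223) = 0.007137 m·K/W
  R'_copper = ln(0.121/0.100)/(2πk) = 0.1906/(2π·445) = 6.818×10^-5 m·K/W
  R'_conv,out = 1/(2πr h) = 1/(2π·0.121·10.4) = 0.1265 m·K/W
ΣR = 0.007137 + 6.818×10^-5 + 0.1265 = 0.1337 m·K/W
Q' = ΔT/ΣR = (372 °C − 34.1 °C)/0.1337 = 2530 W/m

Q' = 2.53 kW/m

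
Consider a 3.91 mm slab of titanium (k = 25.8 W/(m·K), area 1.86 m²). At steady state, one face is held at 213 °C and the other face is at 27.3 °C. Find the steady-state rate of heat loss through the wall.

Q = kA·ΔT/L = 25.8 × 1.86 × |213 °C − 27.3 °C| / 0.00391 = 2.28×10^6 W

Q = 2280 kW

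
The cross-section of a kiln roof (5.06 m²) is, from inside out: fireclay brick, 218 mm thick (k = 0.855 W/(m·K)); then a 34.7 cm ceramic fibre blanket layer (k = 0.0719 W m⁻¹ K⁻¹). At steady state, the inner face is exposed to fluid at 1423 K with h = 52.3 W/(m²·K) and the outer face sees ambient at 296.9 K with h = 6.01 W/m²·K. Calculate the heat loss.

Q = 1080 W

Series thermal resistances, inner to outer:
  R_conv,in = 1/(hA) = 1/(52.3·5.06) = 0.003779 K/W
  R_fireclay brick = L/(kA) = 0.218/(0.855·5.06) = 0.05039 K/W
  R_ceramic fibre blanket = L/(kA) = 0.347/(0.0719·5.06) = 0.9538 K/W
  R_conv,out = 1/(hA) = 1/(6.01·5.06) = 0.03288 K/W
ΣR = 0.003779 + 0.05039 + 0.9538 + 0.03288 = 1.041 K/W
Q = ΔT/ΣR = (1423 K − 296.9 K)/1.041 = 1080 W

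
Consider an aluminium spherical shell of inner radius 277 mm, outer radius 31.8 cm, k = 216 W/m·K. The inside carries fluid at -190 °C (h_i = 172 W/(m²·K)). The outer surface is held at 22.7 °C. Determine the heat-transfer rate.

Q = 34.3 kW

Series thermal resistances, inner to outer:
  R_conv,in = 1/(4πr²h) = 1/(4π·0.277²·172) = 0.006030 K/W
  R_aluminium = (1/0.277 − 1/0.318)/(4πk) = 0.4655/(4π·216) = 1.715×10^-4 K/W
ΣR = 0.006030 + 1.715×10^-4 = 0.006201 K/W
Q = ΔT/ΣR = (-190 °C − 22.7 °C)/0.006201 = -34300 W
(Negative Q ⇒ heat flows inward; heat gain = 34300 W.)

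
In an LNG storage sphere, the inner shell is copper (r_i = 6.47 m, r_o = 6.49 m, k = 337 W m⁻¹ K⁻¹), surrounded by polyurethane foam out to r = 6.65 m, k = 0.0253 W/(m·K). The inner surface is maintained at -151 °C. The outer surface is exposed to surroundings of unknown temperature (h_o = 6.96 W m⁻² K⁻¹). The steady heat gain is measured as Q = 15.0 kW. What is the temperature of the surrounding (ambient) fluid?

Sum the resistances:
  R_copper = (1/6.47 − 1/6.49)/(4πk) = 4.763×10^-4/(4π·337) = 1.125×10^-7 K/W
  R_polyurethane foam = (1/6.49 − 1/6.65)/(4πk) = 0.003707/(4π·0.0253) = 0.01166 K/W
  R_conv,out = 1/(4πr²h) = 1/(4π·6.65²·6.96) = 2.585×10^-4 K/W
ΣR = 0.01192 K/W
ΔT = Q·ΣR = 15000 × 0.01192 = 178.8 K
Heat flows inward, so T_out = T_in + ΔT = -151 + 178.8 = 27.8 °C

T_out = 27.8 °C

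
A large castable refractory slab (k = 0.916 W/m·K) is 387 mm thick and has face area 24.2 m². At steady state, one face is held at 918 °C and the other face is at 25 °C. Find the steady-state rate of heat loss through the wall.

Q = 51.2 kW

Q = kA·ΔT/L = 0.916 × 24.2 × |918 °C − 25 °C| / 0.387 = 51200 W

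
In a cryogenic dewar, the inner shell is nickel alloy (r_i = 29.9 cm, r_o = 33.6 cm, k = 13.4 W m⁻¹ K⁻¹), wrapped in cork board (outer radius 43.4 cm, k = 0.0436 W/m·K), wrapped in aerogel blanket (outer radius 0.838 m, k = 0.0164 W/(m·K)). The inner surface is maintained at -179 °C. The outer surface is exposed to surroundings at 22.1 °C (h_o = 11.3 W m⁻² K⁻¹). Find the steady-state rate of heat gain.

Treat each layer as a resistance in series:
  R_nickel alloy = (1/0.299 − 1/0.336)/(4πk) = 0.3683/(4π·13.4) = 0.002187 K/W
  R_cork board = (1/0.336 − 1/0.434)/(4πk) = 0.6720/(4π·0.0436) = 1.227 K/W
  R_aerogel blanket = (1/0.434 − 1/0.838)/(4πk) = 1.111/(4π·0.0164) = 5.390 K/W
  R_conv,out = 1/(4πr²h) = 1/(4π·0.838²·11.3) = 0.01003 K/W
ΣR = 0.002187 + 1.227 + 5.390 + 0.01003 = 6.629 K/W
Q = ΔT/ΣR = (-179 °C − 22.1 °C)/6.629 = -30.3 W
(Negative Q ⇒ heat flows inward; heat gain = 30.3 W.)

Q = 30.3 W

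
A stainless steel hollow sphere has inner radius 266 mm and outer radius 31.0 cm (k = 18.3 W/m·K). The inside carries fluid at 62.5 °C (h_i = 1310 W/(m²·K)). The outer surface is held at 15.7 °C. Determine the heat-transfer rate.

Q = 14.7 kW

Treat each layer as a resistance in series:
  R_conv,in = 1/(4πr²h) = 1/(4π·0.266²·1310) = 8.585×10^-4 K/W
  R_stainless steel = (1/0.266 − 1/0.310)/(4πk) = 0.5336/(4π·18.3) = 0.002320 K/W
ΣR = 8.585×10^-4 + 0.002320 = 0.003178 K/W
Q = ΔT/ΣR = (62.5 °C − 15.7 °C)/0.003178 = 14700 W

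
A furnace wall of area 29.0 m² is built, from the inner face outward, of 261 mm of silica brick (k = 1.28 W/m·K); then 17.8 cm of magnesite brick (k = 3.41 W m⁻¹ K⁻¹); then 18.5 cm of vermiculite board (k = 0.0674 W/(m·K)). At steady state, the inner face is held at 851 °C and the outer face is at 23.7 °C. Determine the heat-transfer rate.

Resistance network (inner→outer):
  R_silica brick = L/(kA) = 0.261/(1.28·29.0) = 0.007031 K/W
  R_magnesite brick = L/(kA) = 0.178/(3.41·29.0) = 0.001800 K/W
  R_vermiculite board = L/(kA) = 0.185/(0.0674·29.0) = 0.09465 K/W
ΣR = 0.007031 + 0.001800 + 0.09465 = 0.1035 K/W
Q = ΔT/ΣR = (851 °C − 23.7 °C)/0.1035 = 7990 W

Q = 7.99 kW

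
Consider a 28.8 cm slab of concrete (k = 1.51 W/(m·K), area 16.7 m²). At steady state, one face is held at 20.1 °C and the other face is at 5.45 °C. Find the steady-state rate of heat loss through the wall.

Q = 1280 W

Q = kA·ΔT/L = 1.51 × 16.7 × |20.1 °C − 5.45 °C| / 0.288 = 1280 W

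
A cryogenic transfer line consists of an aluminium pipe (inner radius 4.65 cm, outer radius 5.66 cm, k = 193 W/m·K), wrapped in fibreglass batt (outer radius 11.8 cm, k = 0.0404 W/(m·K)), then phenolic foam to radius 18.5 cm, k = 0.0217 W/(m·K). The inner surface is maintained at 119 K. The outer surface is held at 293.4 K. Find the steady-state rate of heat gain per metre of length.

Q' = 28.2 W/m

Resistance network (inner→outer):
  R'_aluminium = ln(0.0566/0.0465)/(2πk) = 0.1966/(2π·193) = 1.621×10^-4 m·K/W
  R'_fibreglass batt = ln(0.118/0.0566)/(2πk) = 0.7347/(2π·0.0404) = 2.894 m·K/W
  R'_phenolic foam = ln(0.185/0.118)/(2πk) = 0.4497/(2π·0.0217) = 3.298 m·K/W
ΣR = 1.621×10^-4 + 2.894 + 3.298 = 6.192 m·K/W
Q' = ΔT/ΣR = (119 K − 293.4 K)/6.192 = -28.2 W/m
(Negative Q' ⇒ heat flows inward; heat gain = 28.2 W/m.)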